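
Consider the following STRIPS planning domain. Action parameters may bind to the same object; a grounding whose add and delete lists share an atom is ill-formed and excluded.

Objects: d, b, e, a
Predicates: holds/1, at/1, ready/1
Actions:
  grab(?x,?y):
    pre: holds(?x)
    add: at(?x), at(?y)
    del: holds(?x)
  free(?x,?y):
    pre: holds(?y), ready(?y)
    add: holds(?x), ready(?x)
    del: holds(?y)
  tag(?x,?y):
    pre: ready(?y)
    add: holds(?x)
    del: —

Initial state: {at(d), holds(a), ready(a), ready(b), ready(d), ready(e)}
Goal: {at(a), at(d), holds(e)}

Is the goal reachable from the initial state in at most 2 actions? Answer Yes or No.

Yes

1. grab(a,d)  →  {at(a), at(d), ready(a), ready(b), ready(d), ready(e)}
2. tag(e,d)  →  {at(a), at(d), holds(e), ready(a), ready(b), ready(d), ready(e)}
optimal plan length = 2; 2 ≤ 2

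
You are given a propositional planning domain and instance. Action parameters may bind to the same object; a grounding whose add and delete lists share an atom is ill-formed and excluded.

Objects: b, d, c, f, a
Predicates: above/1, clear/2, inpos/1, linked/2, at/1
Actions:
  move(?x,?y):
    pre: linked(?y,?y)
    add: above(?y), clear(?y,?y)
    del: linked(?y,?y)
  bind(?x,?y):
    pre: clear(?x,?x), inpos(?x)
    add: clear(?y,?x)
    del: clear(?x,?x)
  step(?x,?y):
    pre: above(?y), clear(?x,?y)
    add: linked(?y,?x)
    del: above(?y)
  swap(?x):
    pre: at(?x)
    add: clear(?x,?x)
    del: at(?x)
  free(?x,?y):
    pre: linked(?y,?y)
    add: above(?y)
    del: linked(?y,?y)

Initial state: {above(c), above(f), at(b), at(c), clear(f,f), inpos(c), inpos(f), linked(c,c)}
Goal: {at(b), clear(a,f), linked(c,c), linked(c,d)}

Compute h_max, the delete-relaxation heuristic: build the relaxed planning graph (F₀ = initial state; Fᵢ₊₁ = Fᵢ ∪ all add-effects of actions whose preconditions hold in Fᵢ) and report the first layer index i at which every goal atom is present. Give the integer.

F0 = init (8 atoms)
F1 = F0 ∪ {clear(a,f), clear(b,b), clear(b,f), clear(c,c), clear(c,f), clear(d,f), linked(f,f)}  (15 atoms)
F2 = F1 ∪ {clear(a,c), clear(b,c), clear(d,c), clear(f,c), linked(f,a), linked(f,b), linked(f,c), linked(f,d)}  (23 atoms)
F3 = F2 ∪ {linked(c,a), linked(c,b), linked(c,d), linked(c,f)}  (27 atoms)
goal ⊆ F3  ⇒  h_max = 3

3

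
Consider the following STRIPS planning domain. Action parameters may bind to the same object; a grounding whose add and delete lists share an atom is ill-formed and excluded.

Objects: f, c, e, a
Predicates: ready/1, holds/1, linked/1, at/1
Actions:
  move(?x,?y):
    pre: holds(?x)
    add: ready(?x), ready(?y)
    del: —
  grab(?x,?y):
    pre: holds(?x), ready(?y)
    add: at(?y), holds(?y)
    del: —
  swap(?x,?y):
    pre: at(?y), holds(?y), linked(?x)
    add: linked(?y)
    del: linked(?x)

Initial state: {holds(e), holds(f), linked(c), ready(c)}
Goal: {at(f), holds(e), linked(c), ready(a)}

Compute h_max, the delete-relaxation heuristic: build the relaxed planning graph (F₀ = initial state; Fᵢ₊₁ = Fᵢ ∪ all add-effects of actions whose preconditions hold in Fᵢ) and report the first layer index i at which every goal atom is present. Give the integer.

F0 = init (4 atoms)
F1 = F0 ∪ {at(c), holds(c), ready(a), ready(e), ready(f)}  (9 atoms)
F2 = F1 ∪ {at(a), at(e), at(f), holds(a)}  (13 atoms)
goal ⊆ F2  ⇒  h_max = 2

2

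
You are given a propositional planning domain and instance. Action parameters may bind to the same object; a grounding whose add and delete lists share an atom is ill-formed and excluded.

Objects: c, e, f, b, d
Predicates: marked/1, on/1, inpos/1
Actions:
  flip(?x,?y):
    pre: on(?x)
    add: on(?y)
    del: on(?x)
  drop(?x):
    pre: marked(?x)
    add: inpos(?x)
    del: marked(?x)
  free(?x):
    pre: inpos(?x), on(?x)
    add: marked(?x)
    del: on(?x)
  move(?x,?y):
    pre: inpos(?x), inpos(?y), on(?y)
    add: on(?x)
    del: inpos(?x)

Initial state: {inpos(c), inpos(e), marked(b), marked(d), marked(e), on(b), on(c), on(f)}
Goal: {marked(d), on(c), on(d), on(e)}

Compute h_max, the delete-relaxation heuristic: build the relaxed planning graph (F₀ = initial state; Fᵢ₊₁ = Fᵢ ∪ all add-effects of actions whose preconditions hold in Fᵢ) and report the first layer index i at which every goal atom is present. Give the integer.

1

F0 = init (8 atoms)
F1 = F0 ∪ {inpos(b), inpos(d), marked(c), on(d), on(e)}  (13 atoms)
goal ⊆ F1  ⇒  h_max = 1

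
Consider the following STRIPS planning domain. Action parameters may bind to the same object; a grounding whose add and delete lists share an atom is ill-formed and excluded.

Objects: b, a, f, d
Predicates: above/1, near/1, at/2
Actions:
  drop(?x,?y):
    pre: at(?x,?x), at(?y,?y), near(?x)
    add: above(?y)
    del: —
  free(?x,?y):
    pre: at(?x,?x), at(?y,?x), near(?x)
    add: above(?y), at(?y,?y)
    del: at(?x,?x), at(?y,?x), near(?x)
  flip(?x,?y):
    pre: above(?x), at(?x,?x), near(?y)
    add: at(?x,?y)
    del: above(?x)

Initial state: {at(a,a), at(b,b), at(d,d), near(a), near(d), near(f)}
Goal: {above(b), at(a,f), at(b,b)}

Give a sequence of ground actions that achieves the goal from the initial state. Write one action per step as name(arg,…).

drop(a,b); drop(a,a); flip(a,f)

1. drop(a,b)  →  {above(b), at(a,a), at(b,b), at(d,d), near(a), near(d), near(f)}
2. drop(a,a)  →  {above(a), above(b), at(a,a), at(b,b), at(d,d), near(a), near(d), near(f)}
3. flip(a,f)  →  {above(b), at(a,a), at(a,f), at(b,b), at(d,d), near(a), near(d), near(f)}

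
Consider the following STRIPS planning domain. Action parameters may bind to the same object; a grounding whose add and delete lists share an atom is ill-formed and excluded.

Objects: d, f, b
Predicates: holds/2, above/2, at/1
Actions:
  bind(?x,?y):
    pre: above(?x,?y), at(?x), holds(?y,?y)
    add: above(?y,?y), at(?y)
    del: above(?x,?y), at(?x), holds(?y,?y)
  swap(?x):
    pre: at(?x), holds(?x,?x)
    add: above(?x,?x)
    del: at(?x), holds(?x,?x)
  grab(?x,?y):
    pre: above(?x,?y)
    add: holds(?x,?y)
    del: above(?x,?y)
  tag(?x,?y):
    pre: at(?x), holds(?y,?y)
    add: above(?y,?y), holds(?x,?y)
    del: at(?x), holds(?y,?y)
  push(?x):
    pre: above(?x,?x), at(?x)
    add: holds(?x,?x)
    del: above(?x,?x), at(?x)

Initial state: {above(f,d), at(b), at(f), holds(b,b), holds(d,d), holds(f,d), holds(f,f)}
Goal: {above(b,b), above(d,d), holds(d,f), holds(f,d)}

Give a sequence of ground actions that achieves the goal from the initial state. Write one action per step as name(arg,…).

1. bind(f,d)  →  {above(d,d), at(b), at(d), holds(b,b), holds(f,d), holds(f,f)}
2. swap(b)  →  {above(b,b), above(d,d), at(d), holds(f,d), holds(f,f)}
3. tag(d,f)  →  {above(b,b), above(d,d), above(f,f), holds(d,f), holds(f,d)}

bind(f,d); swap(b); tag(d,f)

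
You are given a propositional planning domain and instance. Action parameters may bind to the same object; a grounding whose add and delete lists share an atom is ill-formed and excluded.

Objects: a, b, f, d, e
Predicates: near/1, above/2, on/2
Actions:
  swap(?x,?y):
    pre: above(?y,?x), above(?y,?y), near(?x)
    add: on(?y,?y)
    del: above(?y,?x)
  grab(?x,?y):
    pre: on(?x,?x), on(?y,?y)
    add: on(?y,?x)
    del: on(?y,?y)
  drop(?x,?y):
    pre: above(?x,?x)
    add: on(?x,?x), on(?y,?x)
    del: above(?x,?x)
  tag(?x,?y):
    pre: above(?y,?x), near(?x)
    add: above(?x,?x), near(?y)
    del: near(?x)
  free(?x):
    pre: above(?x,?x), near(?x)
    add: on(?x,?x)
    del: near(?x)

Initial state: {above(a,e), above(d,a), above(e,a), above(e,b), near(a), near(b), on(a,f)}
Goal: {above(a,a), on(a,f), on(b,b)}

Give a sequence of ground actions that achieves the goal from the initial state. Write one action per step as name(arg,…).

tag(a,d); tag(b,e); drop(b,a)

1. tag(a,d)  →  {above(a,a), above(a,e), above(d,a), above(e,a), above(e,b), near(b), near(d), on(a,f)}
2. tag(b,e)  →  {above(a,a), above(a,e), above(b,b), above(d,a), above(e,a), above(e,b), near(d), near(e), on(a,f)}
3. drop(b,a)  →  {above(a,a), above(a,e), above(d,a), above(e,a), above(e,b), near(d), near(e), on(a,b), on(a,f), on(b,b)}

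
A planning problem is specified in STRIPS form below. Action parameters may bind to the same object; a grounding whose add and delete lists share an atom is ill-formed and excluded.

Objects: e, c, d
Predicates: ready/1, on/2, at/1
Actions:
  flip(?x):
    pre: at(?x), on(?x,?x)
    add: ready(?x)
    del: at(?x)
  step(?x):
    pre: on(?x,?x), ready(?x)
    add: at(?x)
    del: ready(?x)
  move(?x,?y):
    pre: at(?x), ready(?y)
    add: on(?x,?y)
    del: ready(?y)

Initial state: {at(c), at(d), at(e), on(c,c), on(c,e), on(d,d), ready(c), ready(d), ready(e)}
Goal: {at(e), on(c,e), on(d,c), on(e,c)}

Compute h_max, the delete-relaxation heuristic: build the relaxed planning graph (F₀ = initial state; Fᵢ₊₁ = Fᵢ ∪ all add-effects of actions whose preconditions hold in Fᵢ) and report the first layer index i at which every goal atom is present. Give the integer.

F0 = init (9 atoms)
F1 = F0 ∪ {on(c,d), on(d,c), on(d,e), on(e,c), on(e,d), on(e,e)}  (15 atoms)
goal ⊆ F1  ⇒  h_max = 1

1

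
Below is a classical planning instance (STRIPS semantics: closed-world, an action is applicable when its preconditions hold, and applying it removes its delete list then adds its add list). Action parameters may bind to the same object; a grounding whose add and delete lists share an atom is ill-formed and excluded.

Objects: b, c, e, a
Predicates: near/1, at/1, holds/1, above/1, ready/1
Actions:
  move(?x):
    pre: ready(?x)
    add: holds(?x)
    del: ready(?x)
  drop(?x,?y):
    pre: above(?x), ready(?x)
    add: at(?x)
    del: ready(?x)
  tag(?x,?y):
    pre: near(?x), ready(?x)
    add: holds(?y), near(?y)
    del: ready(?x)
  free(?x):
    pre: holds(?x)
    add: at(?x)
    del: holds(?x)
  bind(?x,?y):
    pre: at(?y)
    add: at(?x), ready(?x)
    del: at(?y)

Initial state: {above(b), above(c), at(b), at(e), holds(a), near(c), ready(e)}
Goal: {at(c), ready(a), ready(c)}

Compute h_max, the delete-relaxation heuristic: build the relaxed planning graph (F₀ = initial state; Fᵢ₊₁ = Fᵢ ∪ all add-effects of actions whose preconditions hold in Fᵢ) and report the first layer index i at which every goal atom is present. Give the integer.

F0 = init (7 atoms)
F1 = F0 ∪ {at(a), at(c), holds(e), ready(a), ready(b), ready(c)}  (13 atoms)
goal ⊆ F1  ⇒  h_max = 1

1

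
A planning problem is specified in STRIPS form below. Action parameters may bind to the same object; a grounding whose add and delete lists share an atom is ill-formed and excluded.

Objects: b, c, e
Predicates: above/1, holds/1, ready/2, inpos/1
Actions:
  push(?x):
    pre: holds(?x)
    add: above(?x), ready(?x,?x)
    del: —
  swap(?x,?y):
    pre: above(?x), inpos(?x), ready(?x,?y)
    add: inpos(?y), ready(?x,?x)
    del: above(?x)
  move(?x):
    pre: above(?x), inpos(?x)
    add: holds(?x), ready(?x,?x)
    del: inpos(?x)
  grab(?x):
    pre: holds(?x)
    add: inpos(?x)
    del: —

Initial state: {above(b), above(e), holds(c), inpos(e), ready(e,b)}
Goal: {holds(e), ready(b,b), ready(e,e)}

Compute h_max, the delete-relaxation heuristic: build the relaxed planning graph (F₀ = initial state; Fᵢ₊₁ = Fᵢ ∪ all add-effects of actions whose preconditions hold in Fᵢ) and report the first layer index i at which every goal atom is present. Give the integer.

2

F0 = init (5 atoms)
F1 = F0 ∪ {above(c), holds(e), inpos(b), inpos(c), ready(c,c), ready(e,e)}  (11 atoms)
F2 = F1 ∪ {holds(b), ready(b,b)}  (13 atoms)
goal ⊆ F2  ⇒  h_max = 2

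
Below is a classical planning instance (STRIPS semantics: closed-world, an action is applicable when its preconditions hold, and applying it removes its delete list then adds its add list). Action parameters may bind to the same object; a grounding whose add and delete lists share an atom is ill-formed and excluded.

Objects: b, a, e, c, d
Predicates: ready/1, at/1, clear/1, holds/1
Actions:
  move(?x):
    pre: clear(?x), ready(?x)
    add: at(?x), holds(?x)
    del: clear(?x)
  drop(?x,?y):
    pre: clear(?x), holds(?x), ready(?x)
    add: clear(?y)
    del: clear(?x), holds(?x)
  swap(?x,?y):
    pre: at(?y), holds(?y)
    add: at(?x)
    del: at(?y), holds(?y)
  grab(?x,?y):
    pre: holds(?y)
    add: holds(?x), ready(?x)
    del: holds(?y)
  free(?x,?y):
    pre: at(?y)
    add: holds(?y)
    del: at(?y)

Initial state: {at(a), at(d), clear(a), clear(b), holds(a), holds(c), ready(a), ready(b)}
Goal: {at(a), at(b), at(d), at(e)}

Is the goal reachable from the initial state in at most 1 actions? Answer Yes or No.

No

1. move(b)  →  {at(a), at(b), at(d), clear(a), holds(a), holds(b), holds(c), ready(a), ready(b)}
2. swap(e,a)  →  {at(b), at(d), at(e), clear(a), holds(b), holds(c), ready(a), ready(b)}
3. move(a)  →  {at(a), at(b), at(d), at(e), holds(a), holds(b), holds(c), ready(a), ready(b)}
optimal plan length = 3; 3 > 1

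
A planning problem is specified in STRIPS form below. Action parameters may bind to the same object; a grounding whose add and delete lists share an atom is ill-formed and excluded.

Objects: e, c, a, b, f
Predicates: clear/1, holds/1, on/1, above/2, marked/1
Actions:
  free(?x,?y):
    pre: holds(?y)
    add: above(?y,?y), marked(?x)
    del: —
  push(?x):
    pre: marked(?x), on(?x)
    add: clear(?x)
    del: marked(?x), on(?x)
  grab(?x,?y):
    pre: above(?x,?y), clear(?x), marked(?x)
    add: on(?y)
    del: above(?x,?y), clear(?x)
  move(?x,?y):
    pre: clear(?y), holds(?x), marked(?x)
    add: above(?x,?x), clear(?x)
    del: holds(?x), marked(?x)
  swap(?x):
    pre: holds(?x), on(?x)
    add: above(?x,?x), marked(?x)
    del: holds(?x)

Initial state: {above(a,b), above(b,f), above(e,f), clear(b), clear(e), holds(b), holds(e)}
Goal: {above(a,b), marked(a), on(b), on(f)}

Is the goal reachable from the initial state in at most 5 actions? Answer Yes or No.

1. free(e,e)  →  {above(a,b), above(b,f), above(e,e), above(e,f), clear(b), clear(e), holds(b), holds(e), marked(e)}
2. free(a,e)  →  {above(a,b), above(b,f), above(e,e), above(e,f), clear(b), clear(e), holds(b), holds(e), marked(a), marked(e)}
3. free(b,b)  →  {above(a,b), above(b,b), above(b,f), above(e,e), above(e,f), clear(b), clear(e), holds(b), holds(e), marked(a), marked(b), marked(e)}
4. grab(e,f)  →  {above(a,b), above(b,b), above(b,f), above(e,e), clear(b), holds(b), holds(e), marked(a), marked(b), marked(e), on(f)}
5. grab(b,b)  →  {above(a,b), above(b,f), above(e,e), holds(b), holds(e), marked(a), marked(b), marked(e), on(b), on(f)}
optimal plan length = 5; 5 ≤ 5

Yes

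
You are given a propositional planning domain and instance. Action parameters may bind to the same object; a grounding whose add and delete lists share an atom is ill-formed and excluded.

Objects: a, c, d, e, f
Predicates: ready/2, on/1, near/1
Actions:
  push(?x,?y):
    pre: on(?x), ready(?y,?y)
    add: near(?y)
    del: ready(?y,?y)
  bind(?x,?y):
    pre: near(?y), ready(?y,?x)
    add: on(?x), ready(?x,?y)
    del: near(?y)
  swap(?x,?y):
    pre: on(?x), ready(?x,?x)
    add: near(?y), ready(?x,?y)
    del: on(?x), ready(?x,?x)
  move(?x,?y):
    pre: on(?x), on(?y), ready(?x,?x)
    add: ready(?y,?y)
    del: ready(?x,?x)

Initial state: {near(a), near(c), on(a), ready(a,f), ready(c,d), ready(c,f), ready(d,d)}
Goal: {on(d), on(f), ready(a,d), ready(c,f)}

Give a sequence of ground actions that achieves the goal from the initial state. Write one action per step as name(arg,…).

bind(d,c); bind(f,a); move(d,a); swap(a,d)

1. bind(d,c)  →  {near(a), on(a), on(d), ready(a,f), ready(c,d), ready(c,f), ready(d,c), ready(d,d)}
2. bind(f,a)  →  {on(a), on(d), on(f), ready(a,f), ready(c,d), ready(c,f), ready(d,c), ready(d,d), ready(f,a)}
3. move(d,a)  →  {on(a), on(d), on(f), ready(a,a), ready(a,f), ready(c,d), ready(c,f), ready(d,c), ready(f,a)}
4. swap(a,d)  →  {near(d), on(d), on(f), ready(a,d), ready(a,f), ready(c,d), ready(c,f), ready(d,c), ready(f,a)}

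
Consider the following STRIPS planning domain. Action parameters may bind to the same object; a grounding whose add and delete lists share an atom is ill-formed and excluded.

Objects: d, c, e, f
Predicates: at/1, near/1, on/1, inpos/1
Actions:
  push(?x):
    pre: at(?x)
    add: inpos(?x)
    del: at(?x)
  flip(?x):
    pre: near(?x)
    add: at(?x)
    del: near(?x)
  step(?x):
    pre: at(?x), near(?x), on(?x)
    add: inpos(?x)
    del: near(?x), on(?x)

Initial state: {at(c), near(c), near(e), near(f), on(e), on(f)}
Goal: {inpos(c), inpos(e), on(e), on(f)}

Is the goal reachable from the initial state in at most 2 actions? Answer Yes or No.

No

1. push(c)  →  {inpos(c), near(c), near(e), near(f), on(e), on(f)}
2. flip(e)  →  {at(e), inpos(c), near(c), near(f), on(e), on(f)}
3. push(e)  →  {inpos(c), inpos(e), near(c), near(f), on(e), on(f)}
optimal plan length = 3; 3 > 2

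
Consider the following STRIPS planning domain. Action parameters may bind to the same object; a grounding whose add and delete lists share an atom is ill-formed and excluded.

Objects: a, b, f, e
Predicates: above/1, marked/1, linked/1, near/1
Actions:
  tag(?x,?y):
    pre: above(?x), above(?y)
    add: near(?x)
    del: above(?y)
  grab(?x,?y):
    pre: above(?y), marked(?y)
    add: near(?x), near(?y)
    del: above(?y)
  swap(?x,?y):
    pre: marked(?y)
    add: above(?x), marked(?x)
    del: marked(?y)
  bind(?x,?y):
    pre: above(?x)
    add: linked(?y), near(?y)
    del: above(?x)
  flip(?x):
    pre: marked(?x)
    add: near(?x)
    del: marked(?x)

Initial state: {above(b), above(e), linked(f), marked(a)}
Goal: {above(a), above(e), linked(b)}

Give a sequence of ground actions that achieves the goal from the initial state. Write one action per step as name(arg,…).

1. swap(b,a)  →  {above(b), above(e), linked(f), marked(b)}
2. swap(a,b)  →  {above(a), above(b), above(e), linked(f), marked(a)}
3. bind(b,b)  →  {above(a), above(e), linked(b), linked(f), marked(a), near(b)}

swap(b,a); swap(a,b); bind(b,b)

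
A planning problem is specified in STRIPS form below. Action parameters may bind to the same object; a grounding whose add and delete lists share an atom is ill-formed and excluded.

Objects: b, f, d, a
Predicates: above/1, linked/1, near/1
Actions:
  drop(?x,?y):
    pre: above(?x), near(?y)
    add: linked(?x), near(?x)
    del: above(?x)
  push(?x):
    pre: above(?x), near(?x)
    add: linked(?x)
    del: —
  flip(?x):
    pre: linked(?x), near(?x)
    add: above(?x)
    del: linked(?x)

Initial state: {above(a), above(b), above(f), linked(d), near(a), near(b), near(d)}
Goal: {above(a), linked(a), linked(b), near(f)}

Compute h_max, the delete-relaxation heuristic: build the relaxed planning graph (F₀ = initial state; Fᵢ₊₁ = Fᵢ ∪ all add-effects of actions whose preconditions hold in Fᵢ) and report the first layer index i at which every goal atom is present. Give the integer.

F0 = init (7 atoms)
F1 = F0 ∪ {above(d), linked(a), linked(b), linked(f), near(f)}  (12 atoms)
goal ⊆ F1  ⇒  h_max = 1

1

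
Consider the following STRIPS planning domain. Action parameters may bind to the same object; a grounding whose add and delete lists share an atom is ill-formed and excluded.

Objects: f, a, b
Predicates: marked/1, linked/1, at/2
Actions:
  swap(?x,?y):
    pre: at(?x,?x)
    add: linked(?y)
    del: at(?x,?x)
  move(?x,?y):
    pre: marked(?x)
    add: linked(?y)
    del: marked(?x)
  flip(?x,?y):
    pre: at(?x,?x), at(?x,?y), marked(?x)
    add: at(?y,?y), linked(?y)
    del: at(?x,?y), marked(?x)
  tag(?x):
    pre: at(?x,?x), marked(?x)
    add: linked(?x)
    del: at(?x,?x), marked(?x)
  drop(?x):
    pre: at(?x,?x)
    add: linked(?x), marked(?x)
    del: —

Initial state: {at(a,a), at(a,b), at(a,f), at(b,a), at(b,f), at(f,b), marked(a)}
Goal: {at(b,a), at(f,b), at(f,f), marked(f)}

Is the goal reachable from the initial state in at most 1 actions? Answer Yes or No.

No

1. flip(a,f)  →  {at(a,a), at(a,b), at(b,a), at(b,f), at(f,b), at(f,f), linked(f)}
2. drop(f)  →  {at(a,a), at(a,b), at(b,a), at(b,f), at(f,b), at(f,f), linked(f), marked(f)}
optimal plan length = 2; 2 > 1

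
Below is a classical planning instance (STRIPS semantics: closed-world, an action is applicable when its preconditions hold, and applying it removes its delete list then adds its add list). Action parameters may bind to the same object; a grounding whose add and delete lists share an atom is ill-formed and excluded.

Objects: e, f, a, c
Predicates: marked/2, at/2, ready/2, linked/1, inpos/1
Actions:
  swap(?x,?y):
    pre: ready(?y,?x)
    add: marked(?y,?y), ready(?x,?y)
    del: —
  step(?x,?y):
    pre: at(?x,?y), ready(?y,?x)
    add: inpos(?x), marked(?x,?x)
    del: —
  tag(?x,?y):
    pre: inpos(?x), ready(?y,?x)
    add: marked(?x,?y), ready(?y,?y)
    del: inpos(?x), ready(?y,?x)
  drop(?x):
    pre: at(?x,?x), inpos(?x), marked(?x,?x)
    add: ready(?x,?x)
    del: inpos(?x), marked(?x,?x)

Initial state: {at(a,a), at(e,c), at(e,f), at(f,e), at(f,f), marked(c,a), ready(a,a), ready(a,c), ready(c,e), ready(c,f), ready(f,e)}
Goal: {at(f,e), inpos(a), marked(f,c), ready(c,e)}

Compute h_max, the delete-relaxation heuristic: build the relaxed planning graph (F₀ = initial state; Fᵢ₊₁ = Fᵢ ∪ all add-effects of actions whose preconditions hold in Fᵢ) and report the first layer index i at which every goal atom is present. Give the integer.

3

F0 = init (11 atoms)
F1 = F0 ∪ {inpos(a), inpos(e), marked(a,a), marked(c,c), marked(e,e), marked(f,f), ready(c,a), ready(e,c), ready(e,f), ready(f,c)}  (21 atoms)
F2 = F1 ∪ {inpos(f), marked(a,c), marked(e,c), marked(e,f), ready(c,c), ready(f,f)}  (27 atoms)
F3 = F2 ∪ {marked(f,c), marked(f,e), ready(e,e)}  (30 atoms)
goal ⊆ F3  ⇒  h_max = 3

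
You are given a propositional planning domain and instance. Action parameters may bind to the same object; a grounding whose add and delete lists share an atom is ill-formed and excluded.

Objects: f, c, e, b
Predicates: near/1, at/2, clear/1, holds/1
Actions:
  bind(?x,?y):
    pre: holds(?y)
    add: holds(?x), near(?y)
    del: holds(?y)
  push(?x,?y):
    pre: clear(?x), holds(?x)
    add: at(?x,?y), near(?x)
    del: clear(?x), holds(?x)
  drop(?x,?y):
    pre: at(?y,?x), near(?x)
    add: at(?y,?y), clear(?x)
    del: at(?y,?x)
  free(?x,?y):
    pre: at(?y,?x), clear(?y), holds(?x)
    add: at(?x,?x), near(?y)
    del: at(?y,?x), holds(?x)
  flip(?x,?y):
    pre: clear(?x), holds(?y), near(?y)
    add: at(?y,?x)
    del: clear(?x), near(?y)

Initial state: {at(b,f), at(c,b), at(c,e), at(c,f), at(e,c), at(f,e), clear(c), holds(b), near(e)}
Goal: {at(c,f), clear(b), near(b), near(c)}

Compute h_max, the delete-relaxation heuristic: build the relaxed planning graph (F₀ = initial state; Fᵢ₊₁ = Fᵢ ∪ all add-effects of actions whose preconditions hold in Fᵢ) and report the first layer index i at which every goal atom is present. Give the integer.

F0 = init (9 atoms)
F1 = F0 ∪ {at(b,b), at(c,c), at(f,f), clear(e), holds(c), holds(e), holds(f), near(b), near(c)}  (18 atoms)
F2 = F1 ∪ {at(b,c), at(b,e), at(e,b), at(e,e), at(e,f), clear(b), near(f)}  (25 atoms)
goal ⊆ F2  ⇒  h_max = 2

2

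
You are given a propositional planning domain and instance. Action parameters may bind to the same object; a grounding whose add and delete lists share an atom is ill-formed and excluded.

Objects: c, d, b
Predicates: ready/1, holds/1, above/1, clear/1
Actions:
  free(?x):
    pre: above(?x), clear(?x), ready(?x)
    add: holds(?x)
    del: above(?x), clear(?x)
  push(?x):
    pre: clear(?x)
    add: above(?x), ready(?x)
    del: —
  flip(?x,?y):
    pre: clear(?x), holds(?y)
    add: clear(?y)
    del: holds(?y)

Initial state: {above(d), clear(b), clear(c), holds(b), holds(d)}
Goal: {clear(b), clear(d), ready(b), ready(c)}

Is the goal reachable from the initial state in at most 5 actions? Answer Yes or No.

1. push(c)  →  {above(c), above(d), clear(b), clear(c), holds(b), holds(d), ready(c)}
2. push(b)  →  {above(b), above(c), above(d), clear(b), clear(c), holds(b), holds(d), ready(b), ready(c)}
3. flip(c,d)  →  {above(b), above(c), above(d), clear(b), clear(c), clear(d), holds(b), ready(b), ready(c)}
optimal plan length = 3; 3 ≤ 5

Yes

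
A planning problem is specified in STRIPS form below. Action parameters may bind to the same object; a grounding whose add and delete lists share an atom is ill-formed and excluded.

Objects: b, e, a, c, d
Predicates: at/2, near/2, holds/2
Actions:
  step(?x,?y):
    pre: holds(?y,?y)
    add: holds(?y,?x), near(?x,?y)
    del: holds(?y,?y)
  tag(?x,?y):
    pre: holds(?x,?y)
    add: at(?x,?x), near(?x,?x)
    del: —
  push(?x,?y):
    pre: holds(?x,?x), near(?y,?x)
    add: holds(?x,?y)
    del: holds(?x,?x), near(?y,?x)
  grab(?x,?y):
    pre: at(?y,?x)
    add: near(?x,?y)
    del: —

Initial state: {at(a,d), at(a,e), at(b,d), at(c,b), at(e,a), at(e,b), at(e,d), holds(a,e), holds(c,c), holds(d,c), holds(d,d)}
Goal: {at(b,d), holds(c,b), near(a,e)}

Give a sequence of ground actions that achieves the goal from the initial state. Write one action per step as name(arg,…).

step(b,c); grab(a,e)

1. step(b,c)  →  {at(a,d), at(a,e), at(b,d), at(c,b), at(e,a), at(e,b), at(e,d), holds(a,e), holds(c,b), holds(d,c), holds(d,d), near(b,c)}
2. grab(a,e)  →  {at(a,d), at(a,e), at(b,d), at(c,b), at(e,a), at(e,b), at(e,d), holds(a,e), holds(c,b), holds(d,c), holds(d,d), near(a,e), near(b,c)}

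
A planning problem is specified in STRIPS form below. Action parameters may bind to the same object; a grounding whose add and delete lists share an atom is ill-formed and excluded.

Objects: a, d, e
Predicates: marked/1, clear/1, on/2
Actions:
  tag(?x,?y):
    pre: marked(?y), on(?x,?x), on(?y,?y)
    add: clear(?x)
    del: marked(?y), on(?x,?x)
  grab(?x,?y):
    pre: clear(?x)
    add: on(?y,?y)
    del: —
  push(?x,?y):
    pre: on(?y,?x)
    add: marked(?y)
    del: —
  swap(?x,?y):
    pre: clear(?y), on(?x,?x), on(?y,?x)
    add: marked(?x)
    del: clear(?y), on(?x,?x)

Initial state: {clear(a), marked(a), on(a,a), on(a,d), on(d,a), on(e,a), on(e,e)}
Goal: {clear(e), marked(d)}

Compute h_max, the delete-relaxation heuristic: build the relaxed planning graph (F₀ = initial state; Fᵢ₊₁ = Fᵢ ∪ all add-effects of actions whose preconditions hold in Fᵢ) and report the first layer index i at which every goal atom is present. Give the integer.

1

F0 = init (7 atoms)
F1 = F0 ∪ {clear(e), marked(d), marked(e), on(d,d)}  (11 atoms)
goal ⊆ F1  ⇒  h_max = 1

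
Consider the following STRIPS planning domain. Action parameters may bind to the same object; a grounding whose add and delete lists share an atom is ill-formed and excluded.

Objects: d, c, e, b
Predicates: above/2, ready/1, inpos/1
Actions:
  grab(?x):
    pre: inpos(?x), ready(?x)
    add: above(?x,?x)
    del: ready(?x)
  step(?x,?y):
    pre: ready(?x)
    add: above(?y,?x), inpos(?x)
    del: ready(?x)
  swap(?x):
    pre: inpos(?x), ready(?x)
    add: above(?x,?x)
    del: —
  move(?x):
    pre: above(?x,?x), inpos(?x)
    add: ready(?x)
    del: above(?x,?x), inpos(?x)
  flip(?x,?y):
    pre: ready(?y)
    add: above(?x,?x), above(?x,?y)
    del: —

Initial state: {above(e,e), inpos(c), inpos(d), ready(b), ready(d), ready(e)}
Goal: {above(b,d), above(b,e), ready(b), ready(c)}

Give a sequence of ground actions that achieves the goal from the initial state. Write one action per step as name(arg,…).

step(d,b); step(e,b); flip(c,b); move(c)

1. step(d,b)  →  {above(b,d), above(e,e), inpos(c), inpos(d), ready(b), ready(e)}
2. step(e,b)  →  {above(b,d), above(b,e), above(e,e), inpos(c), inpos(d), inpos(e), ready(b)}
3. flip(c,b)  →  {above(b,d), above(b,e), above(c,b), above(c,c), above(e,e), inpos(c), inpos(d), inpos(e), ready(b)}
4. move(c)  →  {above(b,d), above(b,e), above(c,b), above(e,e), inpos(d), inpos(e), ready(b), ready(c)}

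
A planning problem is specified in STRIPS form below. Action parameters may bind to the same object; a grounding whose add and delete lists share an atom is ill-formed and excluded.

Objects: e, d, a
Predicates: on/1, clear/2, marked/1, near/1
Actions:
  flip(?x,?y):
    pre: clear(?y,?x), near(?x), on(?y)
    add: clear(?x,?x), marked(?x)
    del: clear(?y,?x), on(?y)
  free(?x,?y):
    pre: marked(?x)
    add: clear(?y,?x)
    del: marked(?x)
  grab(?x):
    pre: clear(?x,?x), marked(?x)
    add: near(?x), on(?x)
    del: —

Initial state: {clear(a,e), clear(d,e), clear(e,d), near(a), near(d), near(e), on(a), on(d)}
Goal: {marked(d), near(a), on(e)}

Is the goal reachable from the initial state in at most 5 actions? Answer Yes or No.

Yes

1. flip(e,d)  →  {clear(a,e), clear(e,d), clear(e,e), marked(e), near(a), near(d), near(e), on(a)}
2. grab(e)  →  {clear(a,e), clear(e,d), clear(e,e), marked(e), near(a), near(d), near(e), on(a), on(e)}
3. flip(d,e)  →  {clear(a,e), clear(d,d), clear(e,e), marked(d), marked(e), near(a), near(d), near(e), on(a)}
4. grab(e)  →  {clear(a,e), clear(d,d), clear(e,e), marked(d), marked(e), near(a), near(d), near(e), on(a), on(e)}
optimal plan length = 4; 4 ≤ 5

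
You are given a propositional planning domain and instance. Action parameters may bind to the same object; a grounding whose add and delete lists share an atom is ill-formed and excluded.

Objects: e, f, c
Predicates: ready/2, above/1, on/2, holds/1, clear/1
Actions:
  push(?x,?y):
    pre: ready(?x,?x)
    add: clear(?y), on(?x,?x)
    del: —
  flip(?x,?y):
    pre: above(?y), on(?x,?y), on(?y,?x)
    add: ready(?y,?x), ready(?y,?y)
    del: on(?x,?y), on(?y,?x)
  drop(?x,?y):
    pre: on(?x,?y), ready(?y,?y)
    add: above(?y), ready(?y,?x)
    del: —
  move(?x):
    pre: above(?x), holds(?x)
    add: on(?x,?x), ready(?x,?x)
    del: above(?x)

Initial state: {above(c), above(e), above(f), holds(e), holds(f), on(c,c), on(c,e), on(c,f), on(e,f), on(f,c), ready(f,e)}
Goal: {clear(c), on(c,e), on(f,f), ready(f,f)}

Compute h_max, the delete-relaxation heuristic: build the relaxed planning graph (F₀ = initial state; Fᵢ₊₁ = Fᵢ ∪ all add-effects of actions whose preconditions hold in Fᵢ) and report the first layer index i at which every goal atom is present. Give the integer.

F0 = init (11 atoms)
F1 = F0 ∪ {on(e,e), on(f,f), ready(c,c), ready(c,f), ready(e,e), ready(f,c), ready(f,f)}  (18 atoms)
F2 = F1 ∪ {clear(c), clear(e), clear(f), ready(e,c)}  (22 atoms)
goal ⊆ F2  ⇒  h_max = 2

2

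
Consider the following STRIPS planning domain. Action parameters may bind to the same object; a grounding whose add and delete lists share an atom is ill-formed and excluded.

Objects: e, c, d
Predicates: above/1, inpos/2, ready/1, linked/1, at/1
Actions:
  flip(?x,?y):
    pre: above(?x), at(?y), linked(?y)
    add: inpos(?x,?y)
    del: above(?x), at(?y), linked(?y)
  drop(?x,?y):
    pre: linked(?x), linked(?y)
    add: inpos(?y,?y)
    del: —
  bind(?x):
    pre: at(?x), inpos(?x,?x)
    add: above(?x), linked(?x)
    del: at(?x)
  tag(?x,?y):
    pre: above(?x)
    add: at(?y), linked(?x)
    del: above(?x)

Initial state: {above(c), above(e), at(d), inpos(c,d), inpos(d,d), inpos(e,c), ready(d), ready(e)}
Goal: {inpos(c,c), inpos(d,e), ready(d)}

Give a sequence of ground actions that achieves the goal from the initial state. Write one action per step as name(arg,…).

bind(d); tag(e,e); flip(d,e); tag(c,e); drop(c,c)

1. bind(d)  →  {above(c), above(d), above(e), inpos(c,d), inpos(d,d), inpos(e,c), linked(d), ready(d), ready(e)}
2. tag(e,e)  →  {above(c), above(d), at(e), inpos(c,d), inpos(d,d), inpos(e,c), linked(d), linked(e), ready(d), ready(e)}
3. flip(d,e)  →  {above(c), inpos(c,d), inpos(d,d), inpos(d,e), inpos(e,c), linked(d), ready(d), ready(e)}
4. tag(c,e)  →  {at(e), inpos(c,d), inpos(d,d), inpos(d,e), inpos(e,c), linked(c), linked(d), ready(d), ready(e)}
5. drop(c,c)  →  {at(e), inpos(c,c), inpos(c,d), inpos(d,d), inpos(d,e), inpos(e,c), linked(c), linked(d), ready(d), ready(e)}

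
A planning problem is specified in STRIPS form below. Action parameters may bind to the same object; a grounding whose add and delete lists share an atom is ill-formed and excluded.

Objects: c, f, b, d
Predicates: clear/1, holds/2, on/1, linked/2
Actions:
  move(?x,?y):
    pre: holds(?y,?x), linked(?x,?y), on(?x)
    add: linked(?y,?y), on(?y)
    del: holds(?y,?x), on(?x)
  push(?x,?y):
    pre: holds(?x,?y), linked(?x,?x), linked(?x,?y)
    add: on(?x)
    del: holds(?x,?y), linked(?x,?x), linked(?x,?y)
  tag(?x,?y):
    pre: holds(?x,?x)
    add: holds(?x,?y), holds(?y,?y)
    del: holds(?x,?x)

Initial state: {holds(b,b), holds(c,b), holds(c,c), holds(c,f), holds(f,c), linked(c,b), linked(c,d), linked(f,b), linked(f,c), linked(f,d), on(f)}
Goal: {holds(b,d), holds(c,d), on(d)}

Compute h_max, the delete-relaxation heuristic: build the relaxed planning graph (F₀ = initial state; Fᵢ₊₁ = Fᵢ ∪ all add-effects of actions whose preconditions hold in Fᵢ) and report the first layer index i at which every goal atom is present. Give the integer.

F0 = init (11 atoms)
F1 = F0 ∪ {holds(b,c), holds(b,d), holds(b,f), holds(c,d), holds(d,d), holds(f,f), linked(c,c), on(c)}  (19 atoms)
F2 = F1 ∪ {holds(d,b), holds(d,c), holds(d,f), holds(f,b), holds(f,d), linked(b,b), on(b)}  (26 atoms)
F3 = F2 ∪ {linked(d,d), on(d)}  (28 atoms)
goal ⊆ F3  ⇒  h_max = 3

3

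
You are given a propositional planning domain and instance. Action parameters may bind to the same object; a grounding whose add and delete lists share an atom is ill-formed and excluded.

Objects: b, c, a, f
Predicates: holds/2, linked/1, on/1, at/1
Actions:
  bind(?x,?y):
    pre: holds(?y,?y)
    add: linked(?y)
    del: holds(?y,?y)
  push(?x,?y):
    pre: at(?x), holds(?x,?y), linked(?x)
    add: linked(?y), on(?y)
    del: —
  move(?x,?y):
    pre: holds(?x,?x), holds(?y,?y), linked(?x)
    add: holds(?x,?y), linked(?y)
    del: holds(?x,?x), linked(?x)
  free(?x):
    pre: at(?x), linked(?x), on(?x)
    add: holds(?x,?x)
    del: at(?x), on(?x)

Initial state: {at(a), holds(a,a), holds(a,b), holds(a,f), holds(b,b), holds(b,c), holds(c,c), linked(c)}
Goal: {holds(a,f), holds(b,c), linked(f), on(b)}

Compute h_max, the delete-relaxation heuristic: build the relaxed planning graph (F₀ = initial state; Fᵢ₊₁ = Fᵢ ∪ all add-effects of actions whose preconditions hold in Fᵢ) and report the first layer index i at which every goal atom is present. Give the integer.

F0 = init (8 atoms)
F1 = F0 ∪ {holds(c,a), holds(c,b), linked(a), linked(b)}  (12 atoms)
F2 = F1 ∪ {holds(a,c), holds(b,a), linked(f), on(a), on(b), on(f)}  (18 atoms)
goal ⊆ F2  ⇒  h_max = 2

2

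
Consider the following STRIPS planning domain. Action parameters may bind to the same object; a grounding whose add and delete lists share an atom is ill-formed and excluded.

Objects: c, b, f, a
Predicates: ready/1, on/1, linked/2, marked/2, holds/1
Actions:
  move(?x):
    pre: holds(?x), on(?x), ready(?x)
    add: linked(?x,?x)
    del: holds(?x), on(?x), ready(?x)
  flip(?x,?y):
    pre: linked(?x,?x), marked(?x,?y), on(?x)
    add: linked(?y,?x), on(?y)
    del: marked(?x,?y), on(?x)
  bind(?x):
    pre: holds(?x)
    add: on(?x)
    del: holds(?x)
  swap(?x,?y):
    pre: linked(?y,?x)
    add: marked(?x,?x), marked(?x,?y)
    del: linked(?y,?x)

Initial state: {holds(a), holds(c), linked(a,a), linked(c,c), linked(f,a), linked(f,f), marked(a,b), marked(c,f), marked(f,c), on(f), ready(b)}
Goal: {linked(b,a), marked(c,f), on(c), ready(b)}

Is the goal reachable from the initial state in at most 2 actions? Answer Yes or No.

1. flip(f,c)  →  {holds(a), holds(c), linked(a,a), linked(c,c), linked(c,f), linked(f,a), linked(f,f), marked(a,b), marked(c,f), on(c), ready(b)}
2. bind(a)  →  {holds(c), linked(a,a), linked(c,c), linked(c,f), linked(f,a), linked(f,f), marked(a,b), marked(c,f), on(a), on(c), ready(b)}
3. flip(a,b)  →  {holds(c), linked(a,a), linked(b,a), linked(c,c), linked(c,f), linked(f,a), linked(f,f), marked(c,f), on(b), on(c), ready(b)}
optimal plan length = 3; 3 > 2

No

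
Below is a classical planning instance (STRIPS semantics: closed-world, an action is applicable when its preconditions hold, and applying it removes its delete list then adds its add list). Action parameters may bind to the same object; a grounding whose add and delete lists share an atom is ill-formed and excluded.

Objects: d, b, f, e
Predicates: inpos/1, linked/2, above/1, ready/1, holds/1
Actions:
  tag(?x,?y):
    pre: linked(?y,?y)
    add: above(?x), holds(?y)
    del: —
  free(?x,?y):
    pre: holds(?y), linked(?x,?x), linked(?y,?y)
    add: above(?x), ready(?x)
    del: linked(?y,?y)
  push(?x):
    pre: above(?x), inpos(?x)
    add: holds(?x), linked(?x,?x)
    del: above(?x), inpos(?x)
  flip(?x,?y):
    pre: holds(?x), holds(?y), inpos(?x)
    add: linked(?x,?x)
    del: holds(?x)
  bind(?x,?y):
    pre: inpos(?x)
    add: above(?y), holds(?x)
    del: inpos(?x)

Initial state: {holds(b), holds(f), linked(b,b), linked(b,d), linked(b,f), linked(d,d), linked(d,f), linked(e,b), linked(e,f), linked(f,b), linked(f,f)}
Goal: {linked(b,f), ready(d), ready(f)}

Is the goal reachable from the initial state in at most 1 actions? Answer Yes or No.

No

1. free(d,b)  →  {above(d), holds(b), holds(f), linked(b,d), linked(b,f), linked(d,d), linked(d,f), linked(e,b), linked(e,f), linked(f,b), linked(f,f), ready(d)}
2. free(f,f)  →  {above(d), above(f), holds(b), holds(f), linked(b,d), linked(b,f), linked(d,d), linked(d,f), linked(e,b), linked(e,f), linked(f,b), ready(d), ready(f)}
optimal plan length = 2; 2 > 1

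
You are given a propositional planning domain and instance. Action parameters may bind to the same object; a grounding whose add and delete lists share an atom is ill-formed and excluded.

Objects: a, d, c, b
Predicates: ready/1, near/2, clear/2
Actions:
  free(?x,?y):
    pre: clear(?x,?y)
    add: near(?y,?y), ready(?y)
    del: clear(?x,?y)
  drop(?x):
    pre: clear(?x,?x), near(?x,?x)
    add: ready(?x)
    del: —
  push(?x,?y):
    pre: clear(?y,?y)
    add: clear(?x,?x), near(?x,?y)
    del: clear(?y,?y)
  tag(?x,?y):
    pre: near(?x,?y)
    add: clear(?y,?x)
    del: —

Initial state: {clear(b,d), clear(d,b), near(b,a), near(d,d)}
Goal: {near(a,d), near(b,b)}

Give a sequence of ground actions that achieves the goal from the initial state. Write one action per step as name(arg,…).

1. free(d,b)  →  {clear(b,d), near(b,a), near(b,b), near(d,d), ready(b)}
2. tag(d,d)  →  {clear(b,d), clear(d,d), near(b,a), near(b,b), near(d,d), ready(b)}
3. push(a,d)  →  {clear(a,a), clear(b,d), near(a,d), near(b,a), near(b,b), near(d,d), ready(b)}

free(d,b); tag(d,d); push(a,d)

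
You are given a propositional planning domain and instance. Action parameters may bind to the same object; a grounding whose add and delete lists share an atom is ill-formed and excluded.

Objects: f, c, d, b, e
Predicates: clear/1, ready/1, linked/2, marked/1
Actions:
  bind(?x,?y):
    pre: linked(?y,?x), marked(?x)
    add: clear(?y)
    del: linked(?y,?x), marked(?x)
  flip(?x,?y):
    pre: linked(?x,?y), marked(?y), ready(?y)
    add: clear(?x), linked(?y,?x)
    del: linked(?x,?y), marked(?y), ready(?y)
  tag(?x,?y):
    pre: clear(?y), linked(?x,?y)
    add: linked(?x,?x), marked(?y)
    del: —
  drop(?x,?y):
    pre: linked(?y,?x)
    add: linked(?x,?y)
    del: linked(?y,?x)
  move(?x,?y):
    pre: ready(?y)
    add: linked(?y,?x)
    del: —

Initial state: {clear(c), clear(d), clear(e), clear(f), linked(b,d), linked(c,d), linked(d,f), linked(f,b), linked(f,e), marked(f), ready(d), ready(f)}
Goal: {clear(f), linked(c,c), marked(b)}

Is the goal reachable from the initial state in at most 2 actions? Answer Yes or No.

No

1. tag(c,d)  →  {clear(c), clear(d), clear(e), clear(f), linked(b,d), linked(c,c), linked(c,d), linked(d,f), linked(f,b), linked(f,e), marked(d), marked(f), ready(d), ready(f)}
2. bind(d,b)  →  {clear(b), clear(c), clear(d), clear(e), clear(f), linked(c,c), linked(c,d), linked(d,f), linked(f,b), linked(f,e), marked(f), ready(d), ready(f)}
3. tag(f,b)  →  {clear(b), clear(c), clear(d), clear(e), clear(f), linked(c,c), linked(c,d), linked(d,f), linked(f,b), linked(f,e), linked(f,f), marked(b), marked(f), ready(d), ready(f)}
optimal plan length = 3; 3 > 2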